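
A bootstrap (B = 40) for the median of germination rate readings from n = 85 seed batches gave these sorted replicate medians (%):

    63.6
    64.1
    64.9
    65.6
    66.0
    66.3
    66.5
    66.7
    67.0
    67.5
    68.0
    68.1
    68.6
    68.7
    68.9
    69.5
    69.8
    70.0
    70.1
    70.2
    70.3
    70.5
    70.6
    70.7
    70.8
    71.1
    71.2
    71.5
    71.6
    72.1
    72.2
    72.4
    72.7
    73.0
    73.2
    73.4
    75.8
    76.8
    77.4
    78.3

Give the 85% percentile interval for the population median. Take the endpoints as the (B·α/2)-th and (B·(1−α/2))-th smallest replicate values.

α = 0.15; lower rank = 40 × 0.075 = 3; upper rank = 40 × 0.925 = 37.
The 3rd smallest replicate is 64.9; the 37th is 75.8.

(64.9, 75.8)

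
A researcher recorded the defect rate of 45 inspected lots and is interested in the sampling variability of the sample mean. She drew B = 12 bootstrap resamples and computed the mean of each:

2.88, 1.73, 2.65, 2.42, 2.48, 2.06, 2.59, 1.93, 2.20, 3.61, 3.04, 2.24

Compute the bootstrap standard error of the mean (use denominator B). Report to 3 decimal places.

SE* = 0.498

Bootstrap SE is the standard deviation of the 12 replicate means.
Mean of replicates: (2.88 + 1.73 + 2.65 + 2.42 + 2.48 + 2.06 + 2.59 + 1.93 + 2.20 + 3.61 + 3.04 + 2.24) / 12 = 29.8300 / 12 = 2.4858
Sum of squared deviations: (+0.3942)² + (−0.7558)² + (+0.1642)² + (−0.0658)² + (−0.0058)² + (−0.4258)² + (+0.1042)² + (−0.5558)² + (−0.2858)² + (+1.1242)² + (+0.5542)² + (−0.2458)² = 2.9721
Variance = 2.9721 / 12 = 0.2477
SE* = √0.2477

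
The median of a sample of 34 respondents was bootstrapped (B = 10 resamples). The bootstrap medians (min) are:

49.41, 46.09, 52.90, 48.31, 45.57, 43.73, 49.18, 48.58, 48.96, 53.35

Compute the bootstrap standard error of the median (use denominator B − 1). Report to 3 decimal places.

Bootstrap SE is the standard deviation of the 10 replicate medians.
Mean of replicates: (49.41 + 46.09 + 52.90 + 48.31 + 45.57 + 43.73 + 49.18 + 48.58 + 48.96 + 53.35) / 10 = 486.0800 / 10 = 48.6080
Sum of squared deviations: (+0.8020)² + (−2.5180)² + (+4.2920)² + (−0.2980)² + (−3.0380)² + (−4.8780)² + (+0.5720)² + (−0.0280)² + (+0.3520)² + (+4.7420)² = 81.4564
Variance = 81.4564 / 9 = 9.0507
SE* = √9.0507

SE* = 3.008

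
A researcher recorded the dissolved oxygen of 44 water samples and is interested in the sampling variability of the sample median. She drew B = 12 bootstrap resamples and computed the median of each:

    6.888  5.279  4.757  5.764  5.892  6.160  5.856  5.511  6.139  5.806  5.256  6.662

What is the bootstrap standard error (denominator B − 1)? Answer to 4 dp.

Bootstrap SE is the standard deviation of the 12 replicate medians.
Mean of replicates: (6.888 + 5.279 + 4.757 + 5.764 + 5.892 + 6.160 + 5.856 + 5.511 + 6.139 + 5.806 + 5.256 + 6.662) / 12 = 69.97000 / 12 = 5.83083
Sum of squared deviations: (+1.05717)² + (−0.55183)² + (−1.07383)² + (−0.06683)² + (+0.06117)² + (+0.32917)² + (+0.02517)² + (−0.31983)² + (+0.30817)² + (−0.02483)² + (−0.57483)² + (+0.83117)² = 3.91158
Variance = 3.91158 / 11 = 0.35560
SE* = √0.35560

SE* = 0.5963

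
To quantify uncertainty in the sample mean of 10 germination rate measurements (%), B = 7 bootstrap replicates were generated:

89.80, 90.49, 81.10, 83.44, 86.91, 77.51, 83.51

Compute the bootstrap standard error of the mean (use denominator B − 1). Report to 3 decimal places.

SE* = 4.692

Bootstrap SE is the standard deviation of the 7 replicate means.
Mean of replicates: (89.80 + 90.49 + 81.10 + 83.44 + 86.91 + 77.51 + 83.51) / 7 = 592.7600 / 7 = 84.6800
Sum of squared deviations: (+5.1200)² + (+5.8100)² + (−3.5800)² + (−1.2400)² + (+2.2300)² + (−7.1700)² + (−1.1700)² = 132.0752
Variance = 132.0752 / 6 = 22.0125
SE* = √22.0125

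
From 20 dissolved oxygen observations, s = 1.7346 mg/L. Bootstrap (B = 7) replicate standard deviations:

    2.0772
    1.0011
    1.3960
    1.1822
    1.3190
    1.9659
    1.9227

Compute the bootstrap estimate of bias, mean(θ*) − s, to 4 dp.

mean(θ*) = (2.0772 + 1.0011 + 1.3960 + 1.1822 + 1.3190 + 1.9659 + 1.9227) / 7 = 1.55201
bias = 1.55201 − 1.7346

bias = −0.1826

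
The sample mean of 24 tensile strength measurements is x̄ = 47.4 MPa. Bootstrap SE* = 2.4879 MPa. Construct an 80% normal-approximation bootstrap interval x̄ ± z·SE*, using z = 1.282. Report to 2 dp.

Margin = 1.282 × 2.4879 = 3.189
Interval: 47.4 ± 3.189

(44.21, 50.59)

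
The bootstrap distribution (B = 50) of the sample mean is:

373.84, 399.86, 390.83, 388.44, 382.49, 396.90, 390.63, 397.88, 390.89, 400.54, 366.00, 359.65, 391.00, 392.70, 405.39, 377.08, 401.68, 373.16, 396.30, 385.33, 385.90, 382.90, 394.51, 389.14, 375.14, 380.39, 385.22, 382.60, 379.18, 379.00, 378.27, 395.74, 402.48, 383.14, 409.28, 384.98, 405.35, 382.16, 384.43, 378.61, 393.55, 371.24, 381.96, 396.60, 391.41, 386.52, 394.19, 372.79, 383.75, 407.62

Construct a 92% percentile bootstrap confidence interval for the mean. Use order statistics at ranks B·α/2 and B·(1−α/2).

Sorted replicates: 359.65, 366.00, 371.24, 372.79, 373.16, 373.84, 375.14, 377.08, 378.27, 378.61, 379.00, 379.18, 380.39, 381.96, 382.16, 382.49, 382.60, 382.90, 383.14, 383.75, 384.43, 384.98, 385.22, 385.33, 385.90, 386.52, 388.44, 389.14, 390.63, 390.83, 390.89, 391.00, 391.41, 392.70, 393.55, 394.19, 394.51, 395.74, 396.30, 396.60, 396.90, 397.88, 399.86, 400.54, 401.68, 402.48, 405.35, 405.39, 407.62, 409.28
α = 0.08; lower rank = 50 × 0.040 = 2; upper rank = 50 × 0.960 = 48.
The 2nd smallest replicate is 366.00; the 48th is 405.39.

(366.00, 405.39)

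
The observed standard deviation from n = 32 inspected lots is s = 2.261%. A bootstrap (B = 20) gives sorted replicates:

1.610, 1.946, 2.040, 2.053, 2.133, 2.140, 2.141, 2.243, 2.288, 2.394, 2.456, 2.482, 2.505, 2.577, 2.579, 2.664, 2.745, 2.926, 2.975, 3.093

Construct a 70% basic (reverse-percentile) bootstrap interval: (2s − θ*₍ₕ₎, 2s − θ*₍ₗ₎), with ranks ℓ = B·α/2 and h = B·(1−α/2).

Percentile endpoints at ranks 3 and 17: θ*₍3₎ = 2.040, θ*₍17₎ = 2.745.
Basic interval reflects these around s:
  lower = 2 × 2.261 − 2.745 = 1.777
  upper = 2 × 2.261 − 2.040 = 2.482

(1.777, 2.482)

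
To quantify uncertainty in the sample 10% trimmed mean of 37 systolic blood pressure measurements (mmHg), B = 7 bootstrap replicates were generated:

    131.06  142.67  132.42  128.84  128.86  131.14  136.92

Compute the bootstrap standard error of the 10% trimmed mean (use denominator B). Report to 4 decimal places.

SE* = 4.6408

Bootstrap SE is the standard deviation of the 7 replicate 10% trimmed means.
Mean of replicates: (131.06 + 142.67 + 132.42 + 128.84 + 128.86 + 131.14 + 136.92) / 7 = 931.91000 / 7 = 133.13000
Sum of squared deviations: (−2.07000)² + (+9.54000)² + (−0.71000)² + (−4.29000)² + (−4.27000)² + (−1.99000)² + (+3.79000)² = 150.76180
Variance = 150.76180 / 7 = 21.53740
SE* = √21.53740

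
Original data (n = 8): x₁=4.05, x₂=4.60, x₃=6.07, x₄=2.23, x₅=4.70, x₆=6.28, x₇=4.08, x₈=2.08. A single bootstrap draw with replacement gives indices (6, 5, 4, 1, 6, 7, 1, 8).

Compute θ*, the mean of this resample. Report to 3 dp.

θ* = 4.219

Resample values: 6.28, 4.70, 2.23, 4.05, 6.28, 4.08, 4.05, 2.08.
Mean = (6.28 + 4.70 + 2.23 + 4.05 + 6.28 + 4.08 + 4.05 + 2.08) / 8 = 33.750 / 8 = 4.219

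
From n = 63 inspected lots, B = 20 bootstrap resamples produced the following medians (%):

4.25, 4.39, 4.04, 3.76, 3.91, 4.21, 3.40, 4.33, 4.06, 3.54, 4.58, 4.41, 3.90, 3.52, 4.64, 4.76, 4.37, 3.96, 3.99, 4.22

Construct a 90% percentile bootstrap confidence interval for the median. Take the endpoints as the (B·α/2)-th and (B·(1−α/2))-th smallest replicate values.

(3.40, 4.64)

Sorted replicates: 3.40, 3.52, 3.54, 3.76, 3.90, 3.91, 3.96, 3.99, 4.04, 4.06, 4.21, 4.22, 4.25, 4.33, 4.37, 4.39, 4.41, 4.58, 4.64, 4.76
α = 0.10; lower rank = 20 × 0.050 = 1; upper rank = 20 × 0.950 = 19.
The 1st smallest replicate is 3.40; the 19th is 4.64.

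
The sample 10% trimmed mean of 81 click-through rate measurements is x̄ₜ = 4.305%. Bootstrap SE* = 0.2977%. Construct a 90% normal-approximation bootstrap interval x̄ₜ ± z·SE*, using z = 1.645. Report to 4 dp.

(3.8153, 4.7947)

Margin = 1.645 × 0.2977 = 0.48972
Interval: 4.305 ± 0.48972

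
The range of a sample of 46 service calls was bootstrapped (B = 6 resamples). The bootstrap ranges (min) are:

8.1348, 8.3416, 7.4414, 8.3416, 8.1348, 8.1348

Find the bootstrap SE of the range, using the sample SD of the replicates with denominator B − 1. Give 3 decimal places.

Bootstrap SE is the standard deviation of the 6 replicate ranges.
Mean of replicates: (8.1348 + 8.3416 + 7.4414 + 8.3416 + 8.1348 + 8.1348) / 6 = 48.52900 / 6 = 8.08817
Sum of squared deviations: (+0.04663)² + (+0.25343)² + (−0.64677)² + (+0.25343)² + (+0.04663)² + (+0.04663)² = 0.55329
Variance = 0.55329 / 5 = 0.11066
SE* = √0.11066

SE* = 0.333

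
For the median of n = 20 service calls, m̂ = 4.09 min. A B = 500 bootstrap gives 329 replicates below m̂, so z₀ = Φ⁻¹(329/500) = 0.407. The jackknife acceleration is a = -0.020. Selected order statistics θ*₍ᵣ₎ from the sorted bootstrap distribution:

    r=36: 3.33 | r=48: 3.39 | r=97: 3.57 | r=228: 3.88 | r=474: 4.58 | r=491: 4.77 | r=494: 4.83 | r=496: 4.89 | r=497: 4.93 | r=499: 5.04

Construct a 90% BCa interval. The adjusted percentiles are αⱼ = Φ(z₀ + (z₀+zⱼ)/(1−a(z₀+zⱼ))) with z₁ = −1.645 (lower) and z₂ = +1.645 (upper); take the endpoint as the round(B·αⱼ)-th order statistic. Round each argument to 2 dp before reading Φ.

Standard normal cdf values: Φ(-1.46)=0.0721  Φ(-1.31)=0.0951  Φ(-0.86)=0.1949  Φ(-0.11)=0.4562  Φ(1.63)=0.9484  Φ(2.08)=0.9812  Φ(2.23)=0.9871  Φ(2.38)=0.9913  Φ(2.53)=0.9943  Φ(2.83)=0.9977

Lower: z₀ + z₁ = 0.407 + (-1.645) = -1.238; 1 − a(z₀+z₁) = 1 − (-0.020)(-1.238) = 0.9752; argument = 0.407 + (-1.238)/0.9752 = -0.8624 → -0.86.
α₁ = Φ(-0.86) = 0.1949; rank = round(500 × 0.1949) = 97; θ*₍97₎ = 3.57.
Upper: z₀ + z₂ = 2.052; 1 − a(z₀+z₂) = 1.0410; argument = 2.3781 → 2.38; α₂ = 0.9913; rank = 496; θ*₍496₎ = 4.89.

(3.57, 4.89)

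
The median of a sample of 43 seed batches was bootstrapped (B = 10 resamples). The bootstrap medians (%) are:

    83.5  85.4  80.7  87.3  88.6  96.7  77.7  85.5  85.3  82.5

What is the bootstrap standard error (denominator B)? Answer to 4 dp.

Bootstrap SE is the standard deviation of the 10 replicate medians.
Mean of replicates: (83.5 + 85.4 + 80.7 + 87.3 + 88.6 + 96.7 + 77.7 + 85.5 + 85.3 + 82.5) / 10 = 853.20000 / 10 = 85.32000
Sum of squared deviations: (−1.82000)² + (+0.08000)² + (−4.62000)² + (+1.98000)² + (+3.28000)² + (+11.38000)² + (−7.62000)² + (+0.18000)² + (−0.02000)² + (−2.82000)² = 234.89600
Variance = 234.89600 / 10 = 23.48960
SE* = √23.48960

SE* = 4.8466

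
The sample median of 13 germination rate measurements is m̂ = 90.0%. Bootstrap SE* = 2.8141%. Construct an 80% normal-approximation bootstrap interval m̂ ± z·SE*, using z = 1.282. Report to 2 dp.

Margin = 1.282 × 2.8141 = 3.608
Interval: 90.0 ± 3.608

(86.39, 93.61)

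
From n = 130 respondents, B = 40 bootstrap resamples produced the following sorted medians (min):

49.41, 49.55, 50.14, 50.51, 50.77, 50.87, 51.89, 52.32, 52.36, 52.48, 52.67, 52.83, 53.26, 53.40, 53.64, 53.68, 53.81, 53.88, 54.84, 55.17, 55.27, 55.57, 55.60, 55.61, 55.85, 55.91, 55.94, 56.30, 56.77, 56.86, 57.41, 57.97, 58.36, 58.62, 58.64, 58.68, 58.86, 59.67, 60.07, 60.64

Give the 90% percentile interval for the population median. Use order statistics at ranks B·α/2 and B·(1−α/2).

(49.55, 59.67)

α = 0.10; lower rank = 40 × 0.050 = 2; upper rank = 40 × 0.950 = 38.
The 2nd smallest replicate is 49.55; the 38th is 59.67.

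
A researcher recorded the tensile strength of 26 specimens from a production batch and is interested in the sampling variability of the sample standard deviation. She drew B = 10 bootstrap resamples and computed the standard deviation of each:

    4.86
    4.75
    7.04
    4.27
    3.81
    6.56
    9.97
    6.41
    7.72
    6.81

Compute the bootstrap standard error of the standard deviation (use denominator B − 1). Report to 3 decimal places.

SE* = 1.859

Bootstrap SE is the standard deviation of the 10 replicate standard deviations.
Mean of replicates: (4.86 + 4.75 + 7.04 + 4.27 + 3.81 + 6.56 + 9.97 + 6.41 + 7.72 + 6.81) / 10 = 62.2000 / 10 = 6.2200
Sum of squared deviations: (−1.3600)² + (−1.4700)² + (+0.8200)² + (−1.9500)² + (−2.4100)² + (+0.3400)² + (+3.7500)² + (+0.1900)² + (+1.5000)² + (+0.5900)² = 31.1058
Variance = 31.1058 / 9 = 3.4562
SE* = √3.4562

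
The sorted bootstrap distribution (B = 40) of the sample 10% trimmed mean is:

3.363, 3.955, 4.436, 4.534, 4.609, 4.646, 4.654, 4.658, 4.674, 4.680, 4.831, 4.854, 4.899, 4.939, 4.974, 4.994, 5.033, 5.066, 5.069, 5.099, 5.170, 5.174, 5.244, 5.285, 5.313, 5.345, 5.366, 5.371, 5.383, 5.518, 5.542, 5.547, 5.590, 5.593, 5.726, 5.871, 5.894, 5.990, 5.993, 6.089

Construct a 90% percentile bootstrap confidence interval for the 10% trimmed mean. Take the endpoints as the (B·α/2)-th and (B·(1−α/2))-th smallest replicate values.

(3.955, 5.990)

α = 0.10; lower rank = 40 × 0.050 = 2; upper rank = 40 × 0.950 = 38.
The 2nd smallest replicate is 3.955; the 38th is 5.990.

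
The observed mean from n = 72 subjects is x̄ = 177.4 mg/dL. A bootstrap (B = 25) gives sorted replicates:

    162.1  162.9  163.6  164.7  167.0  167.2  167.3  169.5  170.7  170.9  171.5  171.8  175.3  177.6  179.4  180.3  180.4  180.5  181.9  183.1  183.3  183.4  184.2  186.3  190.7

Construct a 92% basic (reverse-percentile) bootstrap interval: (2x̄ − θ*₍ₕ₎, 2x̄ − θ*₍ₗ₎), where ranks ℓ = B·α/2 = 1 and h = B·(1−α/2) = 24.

(168.5, 192.7)

Percentile endpoints at ranks 1 and 24: θ*₍1₎ = 162.1, θ*₍24₎ = 186.3.
Basic interval reflects these around x̄:
  lower = 2 × 177.4 − 186.3 = 168.5
  upper = 2 × 177.4 − 162.1 = 192.7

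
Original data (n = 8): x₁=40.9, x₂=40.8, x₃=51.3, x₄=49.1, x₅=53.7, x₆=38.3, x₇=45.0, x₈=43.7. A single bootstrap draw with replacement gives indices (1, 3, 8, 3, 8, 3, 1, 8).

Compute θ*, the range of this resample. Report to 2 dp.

θ* = 10.40

Resample values: 40.9, 51.3, 43.7, 51.3, 43.7, 51.3, 40.9, 43.7.
Range = 51.3 − 40.9 = 10.40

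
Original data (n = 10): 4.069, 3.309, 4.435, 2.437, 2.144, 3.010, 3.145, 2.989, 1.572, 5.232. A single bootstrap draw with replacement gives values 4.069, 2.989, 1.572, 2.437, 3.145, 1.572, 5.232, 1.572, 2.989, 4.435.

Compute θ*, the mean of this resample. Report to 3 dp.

θ* = 3.001

Mean = (4.069 + 2.989 + 1.572 + 2.437 + 3.145 + 1.572 + 5.232 + 1.572 + 2.989 + 4.435) / 10 = 30.0120 / 10 = 3.001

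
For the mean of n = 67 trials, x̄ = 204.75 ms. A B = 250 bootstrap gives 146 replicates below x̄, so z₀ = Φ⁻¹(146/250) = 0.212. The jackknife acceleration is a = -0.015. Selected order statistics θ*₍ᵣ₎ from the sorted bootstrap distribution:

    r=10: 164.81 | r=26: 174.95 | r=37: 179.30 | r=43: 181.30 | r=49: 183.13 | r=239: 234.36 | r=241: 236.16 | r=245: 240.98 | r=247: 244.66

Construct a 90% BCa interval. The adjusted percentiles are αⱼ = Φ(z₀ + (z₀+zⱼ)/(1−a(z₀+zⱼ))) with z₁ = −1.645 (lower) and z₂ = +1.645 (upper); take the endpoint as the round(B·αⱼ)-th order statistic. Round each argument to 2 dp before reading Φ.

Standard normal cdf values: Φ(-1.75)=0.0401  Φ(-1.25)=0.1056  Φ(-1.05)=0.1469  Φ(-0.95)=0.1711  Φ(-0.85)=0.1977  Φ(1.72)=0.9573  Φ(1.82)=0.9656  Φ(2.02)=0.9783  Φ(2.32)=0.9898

(174.95, 240.98)

Lower: z₀ + z₁ = 0.212 + (-1.645) = -1.433; 1 − a(z₀+z₁) = 1 − (-0.015)(-1.433) = 0.9785; argument = 0.212 + (-1.433)/0.9785 = -1.2525 → -1.25.
α₁ = Φ(-1.25) = 0.1056; rank = round(250 × 0.1056) = 26; θ*₍26₎ = 174.95.
Upper: z₀ + z₂ = 1.857; 1 − a(z₀+z₂) = 1.0279; argument = 2.0187 → 2.02; α₂ = 0.9783; rank = 245; θ*₍245₎ = 240.98.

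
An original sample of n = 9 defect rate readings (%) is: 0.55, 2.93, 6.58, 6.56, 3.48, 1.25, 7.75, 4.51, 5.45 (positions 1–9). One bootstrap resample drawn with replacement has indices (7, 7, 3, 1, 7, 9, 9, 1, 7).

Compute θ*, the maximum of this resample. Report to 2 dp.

θ* = 7.75

Resample values: 7.75, 7.75, 6.58, 0.55, 7.75, 5.45, 5.45, 0.55, 7.75.
Maximum = 7.75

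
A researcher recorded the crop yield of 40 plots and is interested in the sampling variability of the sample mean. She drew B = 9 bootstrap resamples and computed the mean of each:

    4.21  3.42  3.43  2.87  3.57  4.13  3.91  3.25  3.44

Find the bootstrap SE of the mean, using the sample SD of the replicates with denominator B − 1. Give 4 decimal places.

Bootstrap SE is the standard deviation of the 9 replicate means.
Mean of replicates: (4.21 + 3.42 + 3.43 + 2.87 + 3.57 + 4.13 + 3.91 + 3.25 + 3.44) / 9 = 32.23000 / 9 = 3.58111
Sum of squared deviations: (+0.62889)² + (−0.16111)² + (−0.15111)² + (−0.71111)² + (−0.01111)² + (+0.54889)² + (+0.32889)² + (−0.33111)² + (−0.14111)² = 1.48909
Variance = 1.48909 / 8 = 0.18614
SE* = √0.18614

SE* = 0.4314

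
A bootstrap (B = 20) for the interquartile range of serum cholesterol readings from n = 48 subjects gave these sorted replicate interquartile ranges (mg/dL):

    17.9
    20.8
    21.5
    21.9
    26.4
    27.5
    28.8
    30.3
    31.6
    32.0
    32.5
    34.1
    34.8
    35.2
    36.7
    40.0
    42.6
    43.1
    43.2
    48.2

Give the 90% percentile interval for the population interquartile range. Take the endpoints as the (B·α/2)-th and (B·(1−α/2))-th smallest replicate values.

(17.9, 43.2)

α = 0.10; lower rank = 20 × 0.050 = 1; upper rank = 20 × 0.950 = 19.
The 1st smallest replicate is 17.9; the 19th is 43.2.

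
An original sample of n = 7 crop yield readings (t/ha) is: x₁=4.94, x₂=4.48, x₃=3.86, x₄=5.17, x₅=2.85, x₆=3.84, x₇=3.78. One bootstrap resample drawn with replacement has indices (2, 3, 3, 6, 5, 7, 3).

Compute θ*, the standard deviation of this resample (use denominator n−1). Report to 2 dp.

θ* = 0.48

Resample values: 4.48, 3.86, 3.86, 3.84, 2.85, 3.78, 3.86.
Mean = 3.7900; sum of squared deviations = 1.3770
s² = 1.3770 / 6 = 0.2295
s = √0.2295 = 0.48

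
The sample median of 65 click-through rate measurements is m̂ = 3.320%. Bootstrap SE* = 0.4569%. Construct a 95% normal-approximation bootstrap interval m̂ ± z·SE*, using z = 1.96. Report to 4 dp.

(2.4245, 4.2155)

Margin = 1.96 × 0.4569 = 0.89552
Interval: 3.320 ± 0.89552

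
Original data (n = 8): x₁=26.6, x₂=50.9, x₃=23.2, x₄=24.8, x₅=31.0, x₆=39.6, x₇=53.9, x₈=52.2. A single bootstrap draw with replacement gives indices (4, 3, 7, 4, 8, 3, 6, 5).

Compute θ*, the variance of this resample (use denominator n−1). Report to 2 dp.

Resample values: 24.8, 23.2, 53.9, 24.8, 52.2, 23.2, 39.6, 31.0.
Mean = 34.0875; sum of squared deviations = 1170.1088
s² = 1170.1088 / 7 = 167.1584

θ* = 167.16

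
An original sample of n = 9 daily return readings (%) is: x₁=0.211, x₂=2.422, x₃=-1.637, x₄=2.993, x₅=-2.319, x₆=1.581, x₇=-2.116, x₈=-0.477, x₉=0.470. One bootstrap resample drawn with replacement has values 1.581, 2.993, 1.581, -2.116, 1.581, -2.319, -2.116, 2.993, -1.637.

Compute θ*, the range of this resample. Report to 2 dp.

θ* = 5.31

Range = 2.993 − -2.319 = 5.31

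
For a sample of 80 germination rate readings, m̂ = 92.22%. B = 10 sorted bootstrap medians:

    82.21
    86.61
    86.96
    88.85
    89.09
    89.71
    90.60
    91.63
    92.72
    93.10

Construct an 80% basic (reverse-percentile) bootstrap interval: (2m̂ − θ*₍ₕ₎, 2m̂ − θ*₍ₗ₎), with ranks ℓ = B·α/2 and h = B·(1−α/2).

Percentile endpoints at ranks 1 and 9: θ*₍1₎ = 82.21, θ*₍9₎ = 92.72.
Basic interval reflects these around m̂:
  lower = 2 × 92.22 − 92.72 = 91.72
  upper = 2 × 92.22 − 82.21 = 102.23

(91.72, 102.23)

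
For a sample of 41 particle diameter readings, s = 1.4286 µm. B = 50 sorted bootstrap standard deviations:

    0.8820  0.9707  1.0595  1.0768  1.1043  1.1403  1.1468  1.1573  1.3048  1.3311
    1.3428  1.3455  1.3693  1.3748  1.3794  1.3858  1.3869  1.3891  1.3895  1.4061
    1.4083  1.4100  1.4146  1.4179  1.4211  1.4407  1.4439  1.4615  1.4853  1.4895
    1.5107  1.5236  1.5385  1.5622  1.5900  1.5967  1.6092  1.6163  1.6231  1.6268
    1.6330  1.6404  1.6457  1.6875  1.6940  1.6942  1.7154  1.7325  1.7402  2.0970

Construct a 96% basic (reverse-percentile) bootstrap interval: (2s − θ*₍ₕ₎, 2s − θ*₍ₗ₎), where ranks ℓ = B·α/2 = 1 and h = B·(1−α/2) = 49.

Percentile endpoints at ranks 1 and 49: θ*₍1₎ = 0.8820, θ*₍49₎ = 1.7402.
Basic interval reflects these around s:
  lower = 2 × 1.4286 − 1.7402 = 1.1170
  upper = 2 × 1.4286 − 0.8820 = 1.9752

(1.1170, 1.9752)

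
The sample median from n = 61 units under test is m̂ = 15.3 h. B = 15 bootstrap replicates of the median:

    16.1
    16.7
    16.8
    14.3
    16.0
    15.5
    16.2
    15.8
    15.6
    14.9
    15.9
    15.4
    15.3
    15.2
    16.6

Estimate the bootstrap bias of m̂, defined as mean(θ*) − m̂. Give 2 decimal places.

mean(θ*) = (16.1 + 16.7 + 16.8 + 14.3 + 16.0 + 15.5 + 16.2 + 15.8 + 15.6 + 14.9 + 15.9 + 15.4 + 15.3 + 15.2 + 16.6) / 15 = 15.753
bias = 15.753 − 15.3

bias = +0.45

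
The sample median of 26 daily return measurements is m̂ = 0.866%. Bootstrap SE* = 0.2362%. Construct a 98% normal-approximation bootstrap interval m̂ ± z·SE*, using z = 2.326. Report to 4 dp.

(0.3166, 1.4154)

Margin = 2.326 × 0.2362 = 0.54940
Interval: 0.866 ± 0.54940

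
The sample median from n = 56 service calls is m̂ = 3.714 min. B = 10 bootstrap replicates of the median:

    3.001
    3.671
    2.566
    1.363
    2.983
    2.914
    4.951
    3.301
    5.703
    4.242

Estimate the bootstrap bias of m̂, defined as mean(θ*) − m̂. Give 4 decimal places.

mean(θ*) = (3.001 + 3.671 + 2.566 + 1.363 + 2.983 + 2.914 + 4.951 + 3.301 + 5.703 + 4.242) / 10 = 3.46950
bias = 3.46950 − 3.714

bias = −0.2445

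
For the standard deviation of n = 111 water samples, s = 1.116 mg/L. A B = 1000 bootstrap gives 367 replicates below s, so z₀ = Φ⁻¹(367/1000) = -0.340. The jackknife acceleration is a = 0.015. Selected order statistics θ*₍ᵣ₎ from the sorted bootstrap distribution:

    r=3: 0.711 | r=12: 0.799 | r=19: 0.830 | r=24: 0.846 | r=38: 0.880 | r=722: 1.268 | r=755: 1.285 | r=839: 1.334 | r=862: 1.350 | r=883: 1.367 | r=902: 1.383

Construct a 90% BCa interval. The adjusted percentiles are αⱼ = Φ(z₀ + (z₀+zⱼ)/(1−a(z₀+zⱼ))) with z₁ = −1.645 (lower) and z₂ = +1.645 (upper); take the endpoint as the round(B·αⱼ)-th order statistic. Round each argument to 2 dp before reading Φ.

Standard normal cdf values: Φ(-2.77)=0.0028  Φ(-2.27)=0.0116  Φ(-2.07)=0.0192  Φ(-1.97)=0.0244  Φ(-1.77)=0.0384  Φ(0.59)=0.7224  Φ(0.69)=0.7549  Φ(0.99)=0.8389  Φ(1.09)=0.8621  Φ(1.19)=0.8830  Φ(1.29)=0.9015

(0.799, 1.334)

Lower: z₀ + z₁ = -0.340 + (-1.645) = -1.985; 1 − a(z₀+z₁) = 1 − (0.015)(-1.985) = 1.0298; argument = -0.340 + (-1.985)/1.0298 = -2.2676 → -2.27.
α₁ = Φ(-2.27) = 0.0116; rank = round(1000 × 0.0116) = 12; θ*₍12₎ = 0.799.
Upper: z₀ + z₂ = 1.305; 1 − a(z₀+z₂) = 0.9804; argument = 0.9911 → 0.99; α₂ = 0.8389; rank = 839; θ*₍839₎ = 1.334.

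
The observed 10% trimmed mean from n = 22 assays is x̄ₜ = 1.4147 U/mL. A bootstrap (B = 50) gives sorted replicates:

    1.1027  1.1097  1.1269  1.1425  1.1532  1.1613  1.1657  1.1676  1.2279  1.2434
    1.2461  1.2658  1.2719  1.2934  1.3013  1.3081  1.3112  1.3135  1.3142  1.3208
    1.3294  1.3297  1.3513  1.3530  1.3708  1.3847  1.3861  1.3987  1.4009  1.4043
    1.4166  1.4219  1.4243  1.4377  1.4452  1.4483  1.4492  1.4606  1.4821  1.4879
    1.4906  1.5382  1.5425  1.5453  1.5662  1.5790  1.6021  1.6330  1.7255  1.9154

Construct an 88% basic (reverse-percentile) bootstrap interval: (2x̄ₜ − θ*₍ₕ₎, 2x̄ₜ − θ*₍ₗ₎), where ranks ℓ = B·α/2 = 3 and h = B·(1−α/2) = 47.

Percentile endpoints at ranks 3 and 47: θ*₍3₎ = 1.1269, θ*₍47₎ = 1.6021.
Basic interval reflects these around x̄ₜ:
  lower = 2 × 1.4147 − 1.6021 = 1.2273
  upper = 2 × 1.4147 − 1.1269 = 1.7025

(1.2273, 1.7025)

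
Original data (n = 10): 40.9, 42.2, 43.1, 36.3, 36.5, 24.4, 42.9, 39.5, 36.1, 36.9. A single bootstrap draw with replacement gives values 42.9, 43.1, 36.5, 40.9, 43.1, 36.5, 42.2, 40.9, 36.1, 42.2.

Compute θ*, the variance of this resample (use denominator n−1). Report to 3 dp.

θ* = 8.523

Mean = 40.4400; sum of squared deviations = 76.7040
s² = 76.7040 / 9 = 8.5227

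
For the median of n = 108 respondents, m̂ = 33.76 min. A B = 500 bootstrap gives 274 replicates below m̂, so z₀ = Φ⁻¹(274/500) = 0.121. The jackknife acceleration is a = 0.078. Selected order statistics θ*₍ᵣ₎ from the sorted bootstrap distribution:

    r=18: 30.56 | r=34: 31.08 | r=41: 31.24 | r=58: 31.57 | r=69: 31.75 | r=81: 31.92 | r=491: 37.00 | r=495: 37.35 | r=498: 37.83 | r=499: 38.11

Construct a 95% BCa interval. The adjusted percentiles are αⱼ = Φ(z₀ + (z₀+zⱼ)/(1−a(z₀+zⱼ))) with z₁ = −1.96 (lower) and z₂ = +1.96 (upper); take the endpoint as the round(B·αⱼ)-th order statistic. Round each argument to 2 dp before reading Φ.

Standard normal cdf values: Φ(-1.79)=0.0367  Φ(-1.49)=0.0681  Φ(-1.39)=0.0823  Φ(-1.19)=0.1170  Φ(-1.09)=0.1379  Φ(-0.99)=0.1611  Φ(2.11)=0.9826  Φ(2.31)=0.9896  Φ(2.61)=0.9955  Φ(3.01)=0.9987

(31.08, 37.83)

Lower: z₀ + z₁ = 0.121 + (-1.960) = -1.839; 1 − a(z₀+z₁) = 1 − (0.078)(-1.839) = 1.1434; argument = 0.121 + (-1.839)/1.1434 = -1.4873 → -1.49.
α₁ = Φ(-1.49) = 0.0681; rank = round(500 × 0.0681) = 34; θ*₍34₎ = 31.08.
Upper: z₀ + z₂ = 2.081; 1 − a(z₀+z₂) = 0.8377; argument = 2.6052 → 2.61; α₂ = 0.9955; rank = 498; θ*₍498₎ = 37.83.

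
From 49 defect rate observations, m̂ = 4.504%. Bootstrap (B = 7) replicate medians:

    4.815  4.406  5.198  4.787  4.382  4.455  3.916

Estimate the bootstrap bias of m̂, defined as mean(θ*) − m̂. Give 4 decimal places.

mean(θ*) = (4.815 + 4.406 + 5.198 + 4.787 + 4.382 + 4.455 + 3.916) / 7 = 4.56557
bias = 4.56557 − 4.504

bias = +0.0616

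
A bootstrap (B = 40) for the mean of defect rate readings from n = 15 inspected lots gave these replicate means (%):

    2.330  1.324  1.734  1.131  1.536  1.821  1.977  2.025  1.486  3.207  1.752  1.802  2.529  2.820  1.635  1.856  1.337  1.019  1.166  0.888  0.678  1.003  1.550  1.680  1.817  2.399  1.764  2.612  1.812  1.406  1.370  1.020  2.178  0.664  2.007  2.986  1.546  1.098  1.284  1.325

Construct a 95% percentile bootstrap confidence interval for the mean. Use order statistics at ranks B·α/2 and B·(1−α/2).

Sorted replicates: 0.664, 0.678, 0.888, 1.003, 1.019, 1.020, 1.098, 1.131, 1.166, 1.284, 1.324, 1.325, 1.337, 1.370, 1.406, 1.486, 1.536, 1.546, 1.550, 1.635, 1.680, 1.734, 1.752, 1.764, 1.802, 1.812, 1.817, 1.821, 1.856, 1.977, 2.007, 2.025, 2.178, 2.330, 2.399, 2.529, 2.612, 2.820, 2.986, 3.207
α = 0.05; lower rank = 40 × 0.025 = 1; upper rank = 40 × 0.975 = 39.
The 1st smallest replicate is 0.664; the 39th is 2.986.

(0.664, 2.986)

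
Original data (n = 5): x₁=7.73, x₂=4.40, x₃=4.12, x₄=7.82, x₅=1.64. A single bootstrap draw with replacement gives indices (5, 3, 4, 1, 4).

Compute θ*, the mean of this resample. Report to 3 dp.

Resample values: 1.64, 4.12, 7.82, 7.73, 7.82.
Mean = (1.64 + 4.12 + 7.82 + 7.73 + 7.82) / 5 = 29.130 / 5 = 5.826

θ* = 5.826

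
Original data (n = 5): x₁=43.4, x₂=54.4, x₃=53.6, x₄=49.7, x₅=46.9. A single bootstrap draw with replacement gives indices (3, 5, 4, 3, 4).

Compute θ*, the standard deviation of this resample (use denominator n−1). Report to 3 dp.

θ* = 2.884

Resample values: 53.6, 46.9, 49.7, 53.6, 49.7.
Mean = 50.7000; sum of squared deviations = 33.2600
s² = 33.2600 / 4 = 8.3150
s = √8.3150 = 2.884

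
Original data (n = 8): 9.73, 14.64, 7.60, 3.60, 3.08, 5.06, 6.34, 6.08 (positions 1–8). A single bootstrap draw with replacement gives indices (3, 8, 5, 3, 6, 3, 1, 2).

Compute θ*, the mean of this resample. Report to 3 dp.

Resample values: 7.60, 6.08, 3.08, 7.60, 5.06, 7.60, 9.73, 14.64.
Mean = (7.60 + 6.08 + 3.08 + 7.60 + 5.06 + 7.60 + 9.73 + 14.64) / 8 = 61.390 / 8 = 7.674

θ* = 7.674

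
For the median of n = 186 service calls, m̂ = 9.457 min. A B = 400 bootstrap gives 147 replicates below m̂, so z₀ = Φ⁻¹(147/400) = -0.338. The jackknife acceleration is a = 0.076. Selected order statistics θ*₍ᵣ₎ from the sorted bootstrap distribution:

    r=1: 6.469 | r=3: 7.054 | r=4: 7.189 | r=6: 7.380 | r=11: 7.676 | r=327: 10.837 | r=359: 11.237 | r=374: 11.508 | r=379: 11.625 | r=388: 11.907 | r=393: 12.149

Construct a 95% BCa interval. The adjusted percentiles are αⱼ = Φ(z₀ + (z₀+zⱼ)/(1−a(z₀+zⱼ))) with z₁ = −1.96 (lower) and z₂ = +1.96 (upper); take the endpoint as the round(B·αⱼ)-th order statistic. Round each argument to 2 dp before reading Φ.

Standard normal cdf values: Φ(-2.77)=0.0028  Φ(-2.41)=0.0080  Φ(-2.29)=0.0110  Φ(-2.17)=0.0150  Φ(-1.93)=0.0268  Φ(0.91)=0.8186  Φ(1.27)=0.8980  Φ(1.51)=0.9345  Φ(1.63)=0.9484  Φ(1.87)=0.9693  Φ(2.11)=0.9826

Lower: z₀ + z₁ = -0.338 + (-1.960) = -2.298; 1 − a(z₀+z₁) = 1 − (0.076)(-2.298) = 1.1746; argument = -0.338 + (-2.298)/1.1746 = -2.2943 → -2.29.
α₁ = Φ(-2.29) = 0.0110; rank = round(400 × 0.0110) = 4; θ*₍4₎ = 7.189.
Upper: z₀ + z₂ = 1.622; 1 − a(z₀+z₂) = 0.8767; argument = 1.5121 → 1.51; α₂ = 0.9345; rank = 374; θ*₍374₎ = 11.508.

(7.189, 11.508)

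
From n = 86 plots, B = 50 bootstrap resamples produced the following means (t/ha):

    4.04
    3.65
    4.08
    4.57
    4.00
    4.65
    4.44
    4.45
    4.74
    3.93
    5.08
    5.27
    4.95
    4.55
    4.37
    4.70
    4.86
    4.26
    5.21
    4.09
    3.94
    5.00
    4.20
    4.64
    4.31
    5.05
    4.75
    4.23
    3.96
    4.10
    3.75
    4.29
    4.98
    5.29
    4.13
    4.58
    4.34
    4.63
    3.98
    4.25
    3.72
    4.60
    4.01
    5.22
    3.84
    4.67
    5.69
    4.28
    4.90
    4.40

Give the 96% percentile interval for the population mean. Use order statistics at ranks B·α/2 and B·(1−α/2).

Sorted replicates: 3.65, 3.72, 3.75, 3.84, 3.93, 3.94, 3.96, 3.98, 4.00, 4.01, 4.04, 4.08, 4.09, 4.10, 4.13, 4.20, 4.23, 4.25, 4.26, 4.28, 4.29, 4.31, 4.34, 4.37, 4.40, 4.44, 4.45, 4.55, 4.57, 4.58, 4.60, 4.63, 4.64, 4.65, 4.67, 4.70, 4.74, 4.75, 4.86, 4.90, 4.95, 4.98, 5.00, 5.05, 5.08, 5.21, 5.22, 5.27, 5.29, 5.69
α = 0.04; lower rank = 50 × 0.020 = 1; upper rank = 50 × 0.980 = 49.
The 1st smallest replicate is 3.65; the 49th is 5.29.

(3.65, 5.29)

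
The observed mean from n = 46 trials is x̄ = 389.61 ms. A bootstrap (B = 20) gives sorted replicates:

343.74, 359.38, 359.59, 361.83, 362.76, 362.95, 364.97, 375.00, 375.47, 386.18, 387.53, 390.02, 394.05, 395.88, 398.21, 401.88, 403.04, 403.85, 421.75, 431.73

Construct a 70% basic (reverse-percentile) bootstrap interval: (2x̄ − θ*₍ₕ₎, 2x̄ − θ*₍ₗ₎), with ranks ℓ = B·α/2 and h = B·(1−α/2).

(376.18, 419.63)

Percentile endpoints at ranks 3 and 17: θ*₍3₎ = 359.59, θ*₍17₎ = 403.04.
Basic interval reflects these around x̄:
  lower = 2 × 389.61 − 403.04 = 376.18
  upper = 2 × 389.61 − 359.59 = 419.63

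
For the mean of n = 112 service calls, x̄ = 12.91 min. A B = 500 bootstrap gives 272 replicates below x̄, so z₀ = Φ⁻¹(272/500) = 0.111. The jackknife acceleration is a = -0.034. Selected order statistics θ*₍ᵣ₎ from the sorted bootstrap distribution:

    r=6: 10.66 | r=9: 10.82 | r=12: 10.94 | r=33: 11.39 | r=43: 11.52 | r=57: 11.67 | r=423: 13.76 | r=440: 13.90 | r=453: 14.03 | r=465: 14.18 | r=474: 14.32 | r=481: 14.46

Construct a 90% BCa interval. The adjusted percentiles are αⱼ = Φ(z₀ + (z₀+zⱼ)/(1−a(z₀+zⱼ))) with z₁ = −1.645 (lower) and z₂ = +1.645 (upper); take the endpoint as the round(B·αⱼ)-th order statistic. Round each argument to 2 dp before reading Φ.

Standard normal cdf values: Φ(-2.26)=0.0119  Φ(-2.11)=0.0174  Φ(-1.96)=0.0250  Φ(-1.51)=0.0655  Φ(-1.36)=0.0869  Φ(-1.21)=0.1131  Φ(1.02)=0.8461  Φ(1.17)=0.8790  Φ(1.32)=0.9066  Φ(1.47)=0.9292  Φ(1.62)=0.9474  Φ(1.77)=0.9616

(11.39, 14.46)

Lower: z₀ + z₁ = 0.111 + (-1.645) = -1.534; 1 − a(z₀+z₁) = 1 − (-0.034)(-1.534) = 0.9478; argument = 0.111 + (-1.534)/0.9478 = -1.5074 → -1.51.
α₁ = Φ(-1.51) = 0.0655; rank = round(500 × 0.0655) = 33; θ*₍33₎ = 11.39.
Upper: z₀ + z₂ = 1.756; 1 − a(z₀+z₂) = 1.0597; argument = 1.7681 → 1.77; α₂ = 0.9616; rank = 481; θ*₍481₎ = 14.46.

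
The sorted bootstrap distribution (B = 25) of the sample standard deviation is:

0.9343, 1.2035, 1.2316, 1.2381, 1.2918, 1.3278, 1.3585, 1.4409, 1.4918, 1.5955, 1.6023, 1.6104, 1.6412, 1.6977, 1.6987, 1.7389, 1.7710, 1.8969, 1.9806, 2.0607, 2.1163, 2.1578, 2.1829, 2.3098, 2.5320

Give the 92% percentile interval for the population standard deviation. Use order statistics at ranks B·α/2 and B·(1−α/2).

α = 0.08; lower rank = 25 × 0.040 = 1; upper rank = 25 × 0.960 = 24.
The 1st smallest replicate is 0.9343; the 24th is 2.3098.

(0.9343, 2.3098)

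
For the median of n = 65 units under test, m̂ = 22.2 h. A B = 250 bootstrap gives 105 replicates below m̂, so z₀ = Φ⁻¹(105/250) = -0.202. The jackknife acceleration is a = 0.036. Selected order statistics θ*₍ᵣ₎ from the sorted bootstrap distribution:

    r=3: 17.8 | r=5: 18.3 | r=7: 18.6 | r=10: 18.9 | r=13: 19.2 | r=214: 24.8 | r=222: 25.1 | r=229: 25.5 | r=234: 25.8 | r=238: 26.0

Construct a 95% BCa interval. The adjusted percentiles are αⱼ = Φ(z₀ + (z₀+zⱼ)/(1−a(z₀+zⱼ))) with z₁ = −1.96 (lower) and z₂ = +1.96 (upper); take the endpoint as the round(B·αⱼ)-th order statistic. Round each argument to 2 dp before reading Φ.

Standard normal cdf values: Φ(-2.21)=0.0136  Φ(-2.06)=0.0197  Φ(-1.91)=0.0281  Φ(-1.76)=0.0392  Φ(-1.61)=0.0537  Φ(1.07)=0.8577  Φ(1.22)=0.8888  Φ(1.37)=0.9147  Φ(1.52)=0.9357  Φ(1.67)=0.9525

(17.8, 26.0)

Lower: z₀ + z₁ = -0.202 + (-1.960) = -2.162; 1 − a(z₀+z₁) = 1 − (0.036)(-2.162) = 1.0778; argument = -0.202 + (-2.162)/1.0778 = -2.2079 → -2.21.
α₁ = Φ(-2.21) = 0.0136; rank = round(250 × 0.0136) = 3; θ*₍3₎ = 17.8.
Upper: z₀ + z₂ = 1.758; 1 − a(z₀+z₂) = 0.9367; argument = 1.6748 → 1.67; α₂ = 0.9525; rank = 238; θ*₍238₎ = 26.0.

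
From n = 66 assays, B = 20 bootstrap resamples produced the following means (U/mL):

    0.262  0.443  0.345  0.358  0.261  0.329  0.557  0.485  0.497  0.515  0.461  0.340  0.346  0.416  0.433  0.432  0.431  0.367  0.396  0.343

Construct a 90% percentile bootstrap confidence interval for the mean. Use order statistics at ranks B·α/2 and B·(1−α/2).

Sorted replicates: 0.261, 0.262, 0.329, 0.340, 0.343, 0.345, 0.346, 0.358, 0.367, 0.396, 0.416, 0.431, 0.432, 0.433, 0.443, 0.461, 0.485, 0.497, 0.515, 0.557
α = 0.10; lower rank = 20 × 0.050 = 1; upper rank = 20 × 0.950 = 19.
The 1st smallest replicate is 0.261; the 19th is 0.515.

(0.261, 0.515)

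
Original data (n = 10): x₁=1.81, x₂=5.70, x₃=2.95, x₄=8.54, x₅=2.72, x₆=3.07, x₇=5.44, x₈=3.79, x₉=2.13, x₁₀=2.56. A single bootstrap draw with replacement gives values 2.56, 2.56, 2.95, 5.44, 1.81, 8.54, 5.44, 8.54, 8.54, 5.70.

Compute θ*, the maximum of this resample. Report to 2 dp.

Maximum = 8.54

θ* = 8.54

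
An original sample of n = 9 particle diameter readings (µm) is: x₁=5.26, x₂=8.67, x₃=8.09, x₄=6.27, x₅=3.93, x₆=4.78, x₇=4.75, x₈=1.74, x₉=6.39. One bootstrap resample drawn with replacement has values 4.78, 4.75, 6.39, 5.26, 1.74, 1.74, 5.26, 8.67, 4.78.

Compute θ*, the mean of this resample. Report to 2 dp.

θ* = 4.82

Mean = (4.78 + 4.75 + 6.39 + 5.26 + 1.74 + 1.74 + 5.26 + 8.67 + 4.78) / 9 = 43.370 / 9 = 4.82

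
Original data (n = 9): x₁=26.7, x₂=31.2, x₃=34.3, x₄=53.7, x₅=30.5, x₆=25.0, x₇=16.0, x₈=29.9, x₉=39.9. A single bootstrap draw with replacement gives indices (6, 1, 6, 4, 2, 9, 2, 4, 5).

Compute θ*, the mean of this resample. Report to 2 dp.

Resample values: 25.0, 26.7, 25.0, 53.7, 31.2, 39.9, 31.2, 53.7, 30.5.
Mean = (25.0 + 26.7 + 25.0 + 53.7 + 31.2 + 39.9 + 31.2 + 53.7 + 30.5) / 9 = 316.90 / 9 = 35.21

θ* = 35.21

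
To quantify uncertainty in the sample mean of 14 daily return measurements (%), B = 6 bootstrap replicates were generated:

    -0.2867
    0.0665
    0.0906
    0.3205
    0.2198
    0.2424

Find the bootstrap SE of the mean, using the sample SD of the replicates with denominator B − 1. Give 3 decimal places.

Bootstrap SE is the standard deviation of the 6 replicate means.
Mean of replicates: ((-0.2867) + 0.0665 + 0.0906 + 0.3205 + 0.2198 + 0.2424) / 6 = 0.65310 / 6 = 0.10885
Sum of squared deviations: (−0.39555)² + (−0.04235)² + (−0.01825)² + (+0.21165)² + (+0.11095)² + (+0.13355)² = 0.23353
Variance = 0.23353 / 5 = 0.04671
SE* = √0.04671

SE* = 0.216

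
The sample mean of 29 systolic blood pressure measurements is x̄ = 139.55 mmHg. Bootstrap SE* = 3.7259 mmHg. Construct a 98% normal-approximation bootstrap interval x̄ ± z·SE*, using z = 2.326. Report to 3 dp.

Margin = 2.326 × 3.7259 = 8.6664
Interval: 139.55 ± 8.6664

(130.884, 148.216)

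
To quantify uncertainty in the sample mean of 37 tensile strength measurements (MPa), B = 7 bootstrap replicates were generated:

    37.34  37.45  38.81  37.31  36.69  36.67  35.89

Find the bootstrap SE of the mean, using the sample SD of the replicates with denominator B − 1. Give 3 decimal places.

SE* = 0.907

Bootstrap SE is the standard deviation of the 7 replicate means.
Mean of replicates: (37.34 + 37.45 + 38.81 + 37.31 + 36.69 + 36.67 + 35.89) / 7 = 260.1600 / 7 = 37.1657
Sum of squared deviations: (+0.1743)² + (+0.2843)² + (+1.6443)² + (+0.1443)² + (−0.4757)² + (−0.4957)² + (−1.2757)² = 4.9352
Variance = 4.9352 / 6 = 0.8225
SE* = √0.8225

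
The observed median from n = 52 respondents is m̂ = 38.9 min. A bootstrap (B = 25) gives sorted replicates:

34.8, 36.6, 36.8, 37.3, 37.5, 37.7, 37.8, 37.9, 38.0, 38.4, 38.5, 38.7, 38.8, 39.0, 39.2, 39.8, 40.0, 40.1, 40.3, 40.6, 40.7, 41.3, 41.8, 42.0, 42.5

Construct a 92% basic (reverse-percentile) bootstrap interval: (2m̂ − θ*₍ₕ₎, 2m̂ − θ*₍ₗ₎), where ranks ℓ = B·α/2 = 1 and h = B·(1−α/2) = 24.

Percentile endpoints at ranks 1 and 24: θ*₍1₎ = 34.8, θ*₍24₎ = 42.0.
Basic interval reflects these around m̂:
  lower = 2 × 38.9 − 42.0 = 35.8
  upper = 2 × 38.9 − 34.8 = 43.0

(35.8, 43.0)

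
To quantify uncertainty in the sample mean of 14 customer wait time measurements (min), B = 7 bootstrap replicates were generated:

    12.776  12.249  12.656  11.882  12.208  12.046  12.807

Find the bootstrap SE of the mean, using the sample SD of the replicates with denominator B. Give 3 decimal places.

SE* = 0.343

Bootstrap SE is the standard deviation of the 7 replicate means.
Mean of replicates: (12.776 + 12.249 + 12.656 + 11.882 + 12.208 + 12.046 + 12.807) / 7 = 86.62400 / 7 = 12.37486
Sum of squared deviations: (+0.40114)² + (−0.12586)² + (+0.28114)² + (−0.49286)² + (−0.16686)² + (−0.32886)² + (+0.43214)² = 0.82144
Variance = 0.82144 / 7 = 0.11735
SE* = √0.11735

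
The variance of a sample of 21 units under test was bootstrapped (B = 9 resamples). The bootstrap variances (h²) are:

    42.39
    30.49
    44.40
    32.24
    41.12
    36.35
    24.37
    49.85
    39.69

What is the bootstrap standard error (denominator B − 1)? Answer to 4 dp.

SE* = 7.8357

Bootstrap SE is the standard deviation of the 9 replicate variances.
Mean of replicates: (42.39 + 30.49 + 44.40 + 32.24 + 41.12 + 36.35 + 24.37 + 49.85 + 39.69) / 9 = 340.90000 / 9 = 37.87778
Sum of squared deviations: (+4.51222)² + (−7.38778)² + (+6.52222)² + (−5.63778)² + (+3.24222)² + (−1.52778)² + (−13.50778)² + (+11.97222)² + (+1.81222)² = 491.18776
Variance = 491.18776 / 8 = 61.39847
SE* = √61.39847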